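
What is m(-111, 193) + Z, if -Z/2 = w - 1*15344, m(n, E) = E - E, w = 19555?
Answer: -8422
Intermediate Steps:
m(n, E) = 0
Z = -8422 (Z = -2*(19555 - 1*15344) = -2*(19555 - 15344) = -2*4211 = -8422)
m(-111, 193) + Z = 0 - 8422 = -8422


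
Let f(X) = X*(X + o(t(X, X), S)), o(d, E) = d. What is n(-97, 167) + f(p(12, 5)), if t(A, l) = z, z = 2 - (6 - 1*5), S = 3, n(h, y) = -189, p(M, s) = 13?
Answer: -7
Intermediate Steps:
z = 1 (z = 2 - (6 - 5) = 2 - 1*1 = 2 - 1 = 1)
t(A, l) = 1
f(X) = X*(1 + X) (f(X) = X*(X + 1) = X*(1 + X))
n(-97, 167) + f(p(12, 5)) = -189 + 13*(1 + 13) = -189 + 13*14 = -189 + 182 = -7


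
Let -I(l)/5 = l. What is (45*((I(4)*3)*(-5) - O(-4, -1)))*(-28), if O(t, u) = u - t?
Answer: -374220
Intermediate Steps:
I(l) = -5*l
(45*((I(4)*3)*(-5) - O(-4, -1)))*(-28) = (45*((-5*4*3)*(-5) - (-1 - 1*(-4))))*(-28) = (45*(-20*3*(-5) - (-1 + 4)))*(-28) = (45*(-60*(-5) - 1*3))*(-28) = (45*(300 - 3))*(-28) = (45*297)*(-28) = 13365*(-28) = -374220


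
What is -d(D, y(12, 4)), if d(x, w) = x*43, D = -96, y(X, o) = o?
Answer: 4128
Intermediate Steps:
d(x, w) = 43*x
-d(D, y(12, 4)) = -43*(-96) = -1*(-4128) = 4128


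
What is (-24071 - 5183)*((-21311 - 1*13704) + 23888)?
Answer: 325509258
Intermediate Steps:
(-24071 - 5183)*((-21311 - 1*13704) + 23888) = -29254*((-21311 - 13704) + 23888) = -29254*(-35015 + 23888) = -29254*(-11127) = 325509258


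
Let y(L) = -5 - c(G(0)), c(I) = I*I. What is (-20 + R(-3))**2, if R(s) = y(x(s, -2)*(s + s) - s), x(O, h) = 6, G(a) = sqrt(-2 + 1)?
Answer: 576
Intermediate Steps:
G(a) = I (G(a) = sqrt(-1) = I)
c(I) = I**2
y(L) = -4 (y(L) = -5 - I**2 = -5 - 1*(-1) = -5 + 1 = -4)
R(s) = -4
(-20 + R(-3))**2 = (-20 - 4)**2 = (-24)**2 = 576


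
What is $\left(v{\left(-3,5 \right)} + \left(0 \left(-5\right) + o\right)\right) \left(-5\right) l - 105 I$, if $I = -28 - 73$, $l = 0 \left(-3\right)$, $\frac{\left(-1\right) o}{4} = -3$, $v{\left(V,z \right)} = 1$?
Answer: $10605$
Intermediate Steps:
$o = 12$ ($o = \left(-4\right) \left(-3\right) = 12$)
$l = 0$
$I = -101$ ($I = -28 - 73 = -101$)
$\left(v{\left(-3,5 \right)} + \left(0 \left(-5\right) + o\right)\right) \left(-5\right) l - 105 I = \left(1 + \left(0 \left(-5\right) + 12\right)\right) \left(-5\right) 0 - -10605 = \left(1 + \left(0 + 12\right)\right) \left(-5\right) 0 + 10605 = \left(1 + 12\right) \left(-5\right) 0 + 10605 = 13 \left(-5\right) 0 + 10605 = \left(-65\right) 0 + 10605 = 0 + 10605 = 10605$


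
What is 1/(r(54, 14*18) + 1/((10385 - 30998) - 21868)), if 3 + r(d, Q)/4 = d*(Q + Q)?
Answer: 42481/4624141811 ≈ 9.1868e-6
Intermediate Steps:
r(d, Q) = -12 + 8*Q*d (r(d, Q) = -12 + 4*(d*(Q + Q)) = -12 + 4*(d*(2*Q)) = -12 + 4*(2*Q*d) = -12 + 8*Q*d)
1/(r(54, 14*18) + 1/((10385 - 30998) - 21868)) = 1/((-12 + 8*(14*18)*54) + 1/((10385 - 30998) - 21868)) = 1/((-12 + 8*252*54) + 1/(-20613 - 21868)) = 1/((-12 + 108864) + 1/(-42481)) = 1/(108852 - 1/42481) = 1/(4624141811/42481) = 42481/4624141811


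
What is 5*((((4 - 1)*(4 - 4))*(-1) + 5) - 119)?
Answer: -570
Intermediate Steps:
5*((((4 - 1)*(4 - 4))*(-1) + 5) - 119) = 5*(((3*0)*(-1) + 5) - 119) = 5*((0*(-1) + 5) - 119) = 5*((0 + 5) - 119) = 5*(5 - 119) = 5*(-114) = -570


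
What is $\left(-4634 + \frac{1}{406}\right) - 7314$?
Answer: $- \frac{4850887}{406} \approx -11948.0$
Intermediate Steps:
$\left(-4634 + \frac{1}{406}\right) - 7314 = - \frac{1881403}{406} - 7314 = - \frac{4850887}{406}$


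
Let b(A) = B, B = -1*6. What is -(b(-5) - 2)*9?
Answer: 72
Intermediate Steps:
B = -6
b(A) = -6
-(b(-5) - 2)*9 = -(-6 - 2)*9 = -(-8)*9 = -1*(-72) = 72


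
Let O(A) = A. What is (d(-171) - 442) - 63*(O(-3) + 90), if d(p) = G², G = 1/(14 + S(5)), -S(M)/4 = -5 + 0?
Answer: -6846987/1156 ≈ -5923.0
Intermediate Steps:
S(M) = 20 (S(M) = -4*(-5 + 0) = -4*(-5) = 20)
G = 1/34 (G = 1/(14 + 20) = 1/34 ≈ 0.029412)
d(p) = 1/1156 (d(p) = (1/34)² = 1/1156)
(d(-171) - 442) - 63*(O(-3) + 90) = (1/1156 - 442) - 63*(-3 + 90) = -510951/1156 - 63*87 = -510951/1156 - 5481 = -6846987/1156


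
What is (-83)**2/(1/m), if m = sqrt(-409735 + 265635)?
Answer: 68890*I*sqrt(1441) ≈ 2.6151e+6*I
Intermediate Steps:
m = 10*I*sqrt(1441) (m = sqrt(-144100) = 10*I*sqrt(1441) ≈ 379.6*I)
(-83)**2/(1/m) = (-83)**2/(1/(10*I*sqrt(1441))) = 6889/((-I*sqrt(1441)/14410)) = 6889*(10*I*sqrt(1441)) = 68890*I*sqrt(1441)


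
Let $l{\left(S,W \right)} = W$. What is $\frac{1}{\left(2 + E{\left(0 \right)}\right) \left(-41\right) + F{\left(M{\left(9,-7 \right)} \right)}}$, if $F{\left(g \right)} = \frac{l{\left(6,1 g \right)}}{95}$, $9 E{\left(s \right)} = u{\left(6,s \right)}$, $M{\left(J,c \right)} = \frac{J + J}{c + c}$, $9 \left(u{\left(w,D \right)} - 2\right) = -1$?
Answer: $- \frac{53865}{4881164} \approx -0.011035$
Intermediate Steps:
$u{\left(w,D \right)} = \frac{17}{9}$ ($u{\left(w,D \right)} = 2 + \frac{1}{9} \left(-1\right) = 2 - \frac{1}{9} = \frac{17}{9}$)
$M{\left(J,c \right)} = \frac{J}{c}$ ($M{\left(J,c \right)} = \frac{2 J}{2 c} = 2 J \frac{1}{2 c} = \frac{J}{c}$)
$E{\left(s \right)} = \frac{17}{81}$ ($E{\left(s \right)} = \frac{1}{9} \cdot \frac{17}{9} = \frac{17}{81}$)
$F{\left(g \right)} = \frac{g}{95}$ ($F{\left(g \right)} = \frac{1 g}{95} = g \frac{1}{95} = \frac{g}{95}$)
$\frac{1}{\left(2 + E{\left(0 \right)}\right) \left(-41\right) + F{\left(M{\left(9,-7 \right)} \right)}} = \frac{1}{\left(2 + \frac{17}{81}\right) \left(-41\right) + \frac{9 \frac{1}{-7}}{95}} = \frac{1}{\frac{179}{81} \left(-41\right) + \frac{9 \left(- \frac{1}{7}\right)}{95}} = \frac{1}{- \frac{7339}{81} + \frac{1}{95} \left(- \frac{9}{7}\right)} = \frac{1}{- \frac{7339}{81} - \frac{9}{665}} = \frac{1}{- \frac{4881164}{53865}} = - \frac{53865}{4881164}$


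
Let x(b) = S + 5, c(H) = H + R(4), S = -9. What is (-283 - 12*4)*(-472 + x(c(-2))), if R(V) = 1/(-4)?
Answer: 157556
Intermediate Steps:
R(V) = -¼
c(H) = -¼ + H (c(H) = H - ¼ = -¼ + H)
x(b) = -4 (x(b) = -9 + 5 = -4)
(-283 - 12*4)*(-472 + x(c(-2))) = (-283 - 12*4)*(-472 - 4) = (-283 - 48)*(-476) = -331*(-476) = 157556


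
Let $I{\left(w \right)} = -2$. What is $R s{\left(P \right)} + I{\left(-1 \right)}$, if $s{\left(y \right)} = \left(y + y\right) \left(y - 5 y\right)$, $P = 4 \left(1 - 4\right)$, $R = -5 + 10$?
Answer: $-5762$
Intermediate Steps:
$R = 5$
$P = -12$ ($P = 4 \left(-3\right) = -12$)
$s{\left(y \right)} = - 8 y^{2}$ ($s{\left(y \right)} = 2 y \left(- 4 y\right) = - 8 y^{2}$)
$R s{\left(P \right)} + I{\left(-1 \right)} = 5 \left(- 8 \left(-12\right)^{2}\right) - 2 = 5 \left(\left(-8\right) 144\right) - 2 = 5 \left(-1152\right) - 2 = -5760 - 2 = -5762$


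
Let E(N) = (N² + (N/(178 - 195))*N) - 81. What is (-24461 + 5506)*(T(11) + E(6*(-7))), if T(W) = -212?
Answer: -25915945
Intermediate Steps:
E(N) = -81 + 16*N²/17 (E(N) = (N² + (N/(-17))*N) - 81 = (N² + (-N/17)*N) - 81 = (N² - N²/17) - 81 = 16*N²/17 - 81 = -81 + 16*N²/17)
(-24461 + 5506)*(T(11) + E(6*(-7))) = (-24461 + 5506)*(-212 + (-81 + 16*(6*(-7))²/17)) = -18955*(-212 + (-81 + (16/17)*(-42)²)) = -18955*(-212 + (-81 + (16/17)*1764)) = -18955*(-212 + (-81 + 28224/17)) = -18955*(-212 + 26847/17) = -18955*23243/17 = -25915945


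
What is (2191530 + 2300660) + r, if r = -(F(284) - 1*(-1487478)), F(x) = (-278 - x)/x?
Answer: 426669385/142 ≈ 3.0047e+6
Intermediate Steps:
F(x) = (-278 - x)/x
r = -211221595/142 (r = -((-278 - 1*284)/284 - 1*(-1487478)) = -((-278 - 284)/284 + 1487478) = -((1/284)*(-562) + 1487478) = -(-281/142 + 1487478) = -1*211221595/142 = -211221595/142 ≈ -1.4875e+6)
(2191530 + 2300660) + r = (2191530 + 2300660) - 211221595/142 = 4492190 - 211221595/142 = 426669385/142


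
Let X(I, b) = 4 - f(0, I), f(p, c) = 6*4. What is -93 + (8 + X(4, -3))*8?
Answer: -189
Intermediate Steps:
f(p, c) = 24
X(I, b) = -20 (X(I, b) = 4 - 1*24 = 4 - 24 = -20)
-93 + (8 + X(4, -3))*8 = -93 + (8 - 20)*8 = -93 - 12*8 = -93 - 96 = -189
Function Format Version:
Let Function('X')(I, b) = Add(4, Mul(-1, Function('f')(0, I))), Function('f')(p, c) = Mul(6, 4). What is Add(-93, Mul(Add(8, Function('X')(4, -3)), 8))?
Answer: -189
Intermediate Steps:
Function('f')(p, c) = 24
Function('X')(I, b) = -20 (Function('X')(I, b) = Add(4, Mul(-1, 24)) = Add(4, -24) = -20)
Add(-93, Mul(Add(8, Function('X')(4, -3)), 8)) = Add(-93, Mul(Add(8, -20), 8)) = Add(-93, Mul(-12, 8)) = Add(-93, -96) = -189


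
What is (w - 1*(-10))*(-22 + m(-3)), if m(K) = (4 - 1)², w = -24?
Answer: 182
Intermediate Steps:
m(K) = 9 (m(K) = 3² = 9)
(w - 1*(-10))*(-22 + m(-3)) = (-24 - 1*(-10))*(-22 + 9) = (-24 + 10)*(-13) = -14*(-13) = 182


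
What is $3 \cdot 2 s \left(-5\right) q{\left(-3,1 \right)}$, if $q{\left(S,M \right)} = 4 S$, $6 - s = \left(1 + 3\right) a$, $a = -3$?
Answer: $6480$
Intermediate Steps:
$s = 18$ ($s = 6 - \left(1 + 3\right) \left(-3\right) = 6 - 4 \left(-3\right) = 6 - -12 = 6 + 12 = 18$)
$3 \cdot 2 s \left(-5\right) q{\left(-3,1 \right)} = 3 \cdot 2 \cdot 18 \left(-5\right) 4 \left(-3\right) = 3 \cdot 36 \left(-5\right) \left(-12\right) = 3 \left(-180\right) \left(-12\right) = \left(-540\right) \left(-12\right) = 6480$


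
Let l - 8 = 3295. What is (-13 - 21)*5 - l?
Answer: -3473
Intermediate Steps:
l = 3303 (l = 8 + 3295 = 3303)
(-13 - 21)*5 - l = (-13 - 21)*5 - 1*3303 = -34*5 - 3303 = -170 - 3303 = -3473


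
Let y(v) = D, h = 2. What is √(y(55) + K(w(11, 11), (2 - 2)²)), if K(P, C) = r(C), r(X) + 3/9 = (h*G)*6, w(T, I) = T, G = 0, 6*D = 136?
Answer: √201/3 ≈ 4.7258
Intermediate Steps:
D = 68/3 (D = (⅙)*136 = 68/3 ≈ 22.667)
y(v) = 68/3
r(X) = -⅓ (r(X) = -⅓ + (2*0)*6 = -⅓ + 0*6 = -⅓ + 0 = -⅓)
K(P, C) = -⅓
√(y(55) + K(w(11, 11), (2 - 2)²)) = √(68/3 - ⅓) = √(67/3) = √201/3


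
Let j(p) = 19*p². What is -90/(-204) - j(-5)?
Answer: -16135/34 ≈ -474.56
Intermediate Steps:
-90/(-204) - j(-5) = -90/(-204) - 19*(-5)² = -90*(-1/204) - 19*25 = 15/34 - 1*475 = 15/34 - 475 = -16135/34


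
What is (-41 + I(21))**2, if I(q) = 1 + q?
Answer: 361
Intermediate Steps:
(-41 + I(21))**2 = (-41 + (1 + 21))**2 = (-41 + 22)**2 = (-19)**2 = 361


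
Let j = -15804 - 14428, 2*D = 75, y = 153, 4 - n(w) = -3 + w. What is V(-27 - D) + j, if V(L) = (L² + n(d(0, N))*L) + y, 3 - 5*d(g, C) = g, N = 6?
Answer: -526631/20 ≈ -26332.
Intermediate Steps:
d(g, C) = ⅗ - g/5
n(w) = 7 - w (n(w) = 4 - (-3 + w) = 4 + (3 - w) = 7 - w)
D = 75/2 (D = (½)*75 = 75/2 ≈ 37.500)
j = -30232
V(L) = 153 + L² + 32*L/5 (V(L) = (L² + (7 - (⅗ - ⅕*0))*L) + 153 = (L² + (7 - (⅗ + 0))*L) + 153 = (L² + (7 - 1*⅗)*L) + 153 = (L² + (7 - ⅗)*L) + 153 = (L² + 32*L/5) + 153 = 153 + L² + 32*L/5)
V(-27 - D) + j = (153 + (-27 - 1*75/2)² + 32*(-27 - 1*75/2)/5) - 30232 = (153 + (-27 - 75/2)² + 32*(-27 - 75/2)/5) - 30232 = (153 + (-129/2)² + (32/5)*(-129/2)) - 30232 = (153 + 16641/4 - 2064/5) - 30232 = 78009/20 - 30232 = -526631/20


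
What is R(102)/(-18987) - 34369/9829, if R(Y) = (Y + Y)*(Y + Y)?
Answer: -353869289/62207741 ≈ -5.6885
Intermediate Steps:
R(Y) = 4*Y² (R(Y) = (2*Y)*(2*Y) = 4*Y²)
R(102)/(-18987) - 34369/9829 = (4*102²)/(-18987) - 34369/9829 = (4*10404)*(-1/18987) - 34369*1/9829 = 41616*(-1/18987) - 34369/9829 = -13872/6329 - 34369/9829 = -353869289/62207741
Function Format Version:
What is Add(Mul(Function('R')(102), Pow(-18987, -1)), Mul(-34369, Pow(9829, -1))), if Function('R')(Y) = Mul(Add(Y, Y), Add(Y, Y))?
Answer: Rational(-353869289, 62207741) ≈ -5.6885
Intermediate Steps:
Function('R')(Y) = Mul(4, Pow(Y, 2)) (Function('R')(Y) = Mul(Mul(2, Y), Mul(2, Y)) = Mul(4, Pow(Y, 2)))
Add(Mul(Function('R')(102), Pow(-18987, -1)), Mul(-34369, Pow(9829, -1))) = Add(Mul(Mul(4, Pow(102, 2)), Pow(-18987, -1)), Mul(-34369, Pow(9829, -1))) = Add(Mul(Mul(4, 10404), Rational(-1, 18987)), Mul(-34369, Rational(1, 9829))) = Add(Mul(41616, Rational(-1, 18987)), Rational(-34369, 9829)) = Add(Rational(-13872, 6329), Rational(-34369, 9829)) = Rational(-353869289, 62207741)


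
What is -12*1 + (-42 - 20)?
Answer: -74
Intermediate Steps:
-12*1 + (-42 - 20) = -12 - 62 = -74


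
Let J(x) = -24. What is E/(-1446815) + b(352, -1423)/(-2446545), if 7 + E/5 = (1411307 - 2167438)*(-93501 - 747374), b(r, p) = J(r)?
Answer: -518513941513483366/235979866945 ≈ -2.1973e+6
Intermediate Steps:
b(r, p) = -24
E = 3179058273090 (E = -35 + 5*((1411307 - 2167438)*(-93501 - 747374)) = -35 + 5*(-756131*(-840875)) = -35 + 5*635811654625 = -35 + 3179058273125 = 3179058273090)
E/(-1446815) + b(352, -1423)/(-2446545) = 3179058273090/(-1446815) - 24/(-2446545) = 3179058273090*(-1/1446815) - 24*(-1/2446545) = -635811654618/289363 + 8/815515 = -518513941513483366/235979866945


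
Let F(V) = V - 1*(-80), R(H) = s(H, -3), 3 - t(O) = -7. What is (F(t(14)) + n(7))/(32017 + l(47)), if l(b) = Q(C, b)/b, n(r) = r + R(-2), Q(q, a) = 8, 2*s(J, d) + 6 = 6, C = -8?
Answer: 4559/1504807 ≈ 0.0030296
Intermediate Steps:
s(J, d) = 0 (s(J, d) = -3 + (1/2)*6 = -3 + 3 = 0)
t(O) = 10 (t(O) = 3 - 1*(-7) = 3 + 7 = 10)
R(H) = 0
F(V) = 80 + V (F(V) = V + 80 = 80 + V)
n(r) = r (n(r) = r + 0 = r)
l(b) = 8/b
(F(t(14)) + n(7))/(32017 + l(47)) = ((80 + 10) + 7)/(32017 + 8/47) = (90 + 7)/(32017 + 8*(1/47)) = 97/(32017 + 8/47) = 97/(1504807/47) = 97*(47/1504807) = 4559/1504807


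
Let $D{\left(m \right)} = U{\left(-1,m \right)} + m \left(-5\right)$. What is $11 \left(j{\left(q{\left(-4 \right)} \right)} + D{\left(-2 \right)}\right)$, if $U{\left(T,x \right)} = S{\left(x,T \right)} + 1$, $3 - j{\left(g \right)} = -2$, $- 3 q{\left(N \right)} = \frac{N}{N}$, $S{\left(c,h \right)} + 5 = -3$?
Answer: $88$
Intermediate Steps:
$S{\left(c,h \right)} = -8$ ($S{\left(c,h \right)} = -5 - 3 = -8$)
$q{\left(N \right)} = - \frac{1}{3}$ ($q{\left(N \right)} = - \frac{N \frac{1}{N}}{3} = \left(- \frac{1}{3}\right) 1 = - \frac{1}{3}$)
$j{\left(g \right)} = 5$ ($j{\left(g \right)} = 3 - -2 = 3 + 2 = 5$)
$U{\left(T,x \right)} = -7$ ($U{\left(T,x \right)} = -8 + 1 = -7$)
$D{\left(m \right)} = -7 - 5 m$ ($D{\left(m \right)} = -7 + m \left(-5\right) = -7 - 5 m$)
$11 \left(j{\left(q{\left(-4 \right)} \right)} + D{\left(-2 \right)}\right) = 11 \left(5 - -3\right) = 11 \left(5 + \left(-7 + 10\right)\right) = 11 \left(5 + 3\right) = 11 \cdot 8 = 88$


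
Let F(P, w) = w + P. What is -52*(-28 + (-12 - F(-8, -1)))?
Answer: 1612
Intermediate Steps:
F(P, w) = P + w
-52*(-28 + (-12 - F(-8, -1))) = -52*(-28 + (-12 - (-8 - 1))) = -52*(-28 + (-12 - 1*(-9))) = -52*(-28 + (-12 + 9)) = -52*(-28 - 3) = -52*(-31) = 1612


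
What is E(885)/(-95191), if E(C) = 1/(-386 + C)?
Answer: -1/47500309 ≈ -2.1053e-8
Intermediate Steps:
E(885)/(-95191) = 1/((-386 + 885)*(-95191)) = -1/95191/499 = (1/499)*(-1/95191) = -1/47500309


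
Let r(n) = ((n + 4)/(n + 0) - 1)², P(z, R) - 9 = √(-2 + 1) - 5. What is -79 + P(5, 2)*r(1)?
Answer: -15 + 16*I ≈ -15.0 + 16.0*I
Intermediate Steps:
P(z, R) = 4 + I (P(z, R) = 9 + (√(-2 + 1) - 5) = 9 + (√(-1) - 5) = 9 + (I - 5) = 9 + (-5 + I) = 4 + I)
r(n) = (-1 + (4 + n)/n)² (r(n) = ((4 + n)/n - 1)² = (-1 + (4 + n)/n)²)
-79 + P(5, 2)*r(1) = -79 + (4 + I)*(16/1²) = -79 + (4 + I)*(16*1) = -79 + (4 + I)*16 = -79 + (64 + 16*I) = -15 + 16*I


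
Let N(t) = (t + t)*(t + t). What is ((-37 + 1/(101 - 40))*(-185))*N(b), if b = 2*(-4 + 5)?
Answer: 6677760/61 ≈ 1.0947e+5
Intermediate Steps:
b = 2 (b = 2*1 = 2)
N(t) = 4*t² (N(t) = (2*t)*(2*t) = 4*t²)
((-37 + 1/(101 - 40))*(-185))*N(b) = ((-37 + 1/(101 - 40))*(-185))*(4*2²) = ((-37 + 1/61)*(-185))*(4*4) = ((-37 + 1/61)*(-185))*16 = -2256/61*(-185)*16 = (417360/61)*16 = 6677760/61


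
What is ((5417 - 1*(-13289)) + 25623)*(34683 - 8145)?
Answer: 1176403002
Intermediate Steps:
((5417 - 1*(-13289)) + 25623)*(34683 - 8145) = ((5417 + 13289) + 25623)*26538 = (18706 + 25623)*26538 = 44329*26538 = 1176403002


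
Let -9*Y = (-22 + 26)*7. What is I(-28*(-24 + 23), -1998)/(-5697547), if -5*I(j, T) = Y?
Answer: -28/256389615 ≈ -1.0921e-7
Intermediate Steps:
Y = -28/9 (Y = -(-22 + 26)*7/9 = -4*7/9 = -⅑*28 = -28/9 ≈ -3.1111)
I(j, T) = 28/45 (I(j, T) = -⅕*(-28/9) = 28/45)
I(-28*(-24 + 23), -1998)/(-5697547) = (28/45)/(-5697547) = (28/45)*(-1/5697547) = -28/256389615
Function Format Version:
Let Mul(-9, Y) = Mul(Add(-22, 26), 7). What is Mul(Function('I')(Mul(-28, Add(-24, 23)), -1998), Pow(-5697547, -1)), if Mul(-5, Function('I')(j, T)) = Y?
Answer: Rational(-28, 256389615) ≈ -1.0921e-7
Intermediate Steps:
Y = Rational(-28, 9) (Y = Mul(Rational(-1, 9), Mul(Add(-22, 26), 7)) = Mul(Rational(-1, 9), Mul(4, 7)) = Mul(Rational(-1, 9), 28) = Rational(-28, 9) ≈ -3.1111)
Function('I')(j, T) = Rational(28, 45) (Function('I')(j, T) = Mul(Rational(-1, 5), Rational(-28, 9)) = Rational(28, 45))
Mul(Function('I')(Mul(-28, Add(-24, 23)), -1998), Pow(-5697547, -1)) = Mul(Rational(28, 45), Pow(-5697547, -1)) = Mul(Rational(28, 45), Rational(-1, 5697547)) = Rational(-28, 256389615)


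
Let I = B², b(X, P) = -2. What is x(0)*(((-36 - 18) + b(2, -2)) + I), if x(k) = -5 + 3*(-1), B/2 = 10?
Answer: -2752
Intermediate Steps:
B = 20 (B = 2*10 = 20)
x(k) = -8 (x(k) = -5 - 3 = -8)
I = 400 (I = 20² = 400)
x(0)*(((-36 - 18) + b(2, -2)) + I) = -8*(((-36 - 18) - 2) + 400) = -8*((-54 - 2) + 400) = -8*(-56 + 400) = -8*344 = -2752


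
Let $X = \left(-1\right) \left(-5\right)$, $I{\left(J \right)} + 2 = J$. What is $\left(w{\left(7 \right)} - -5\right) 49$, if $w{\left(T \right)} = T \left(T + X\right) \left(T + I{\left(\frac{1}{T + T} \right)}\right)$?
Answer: $21119$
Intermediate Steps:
$I{\left(J \right)} = -2 + J$
$X = 5$
$w{\left(T \right)} = T \left(5 + T\right) \left(-2 + T + \frac{1}{2 T}\right)$ ($w{\left(T \right)} = T \left(T + 5\right) \left(T - \left(2 - \frac{1}{T + T}\right)\right) = T \left(5 + T\right) \left(T - \left(2 - \frac{1}{2 T}\right)\right) = T \left(5 + T\right) \left(-2 + T + \frac{1}{2 T}\right)$)
$\left(w{\left(7 \right)} - -5\right) 49 = \left(\left(\frac{5}{2} + 7^{3} + 3 \cdot 7^{2} - \frac{133}{2}\right) - -5\right) 49 = \left(\left(\frac{5}{2} + 343 + 3 \cdot 49 - \frac{133}{2}\right) + \left(9 - 4\right)\right) 49 = \left(\left(\frac{5}{2} + 343 + 147 - \frac{133}{2}\right) + 5\right) 49 = \left(426 + 5\right) 49 = 431 \cdot 49 = 21119$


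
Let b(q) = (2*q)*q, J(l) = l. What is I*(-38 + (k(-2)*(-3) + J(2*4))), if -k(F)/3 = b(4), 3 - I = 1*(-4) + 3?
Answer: 1032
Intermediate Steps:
I = 4 (I = 3 - (1*(-4) + 3) = 3 - (-4 + 3) = 3 - 1*(-1) = 3 + 1 = 4)
b(q) = 2*q²
k(F) = -96 (k(F) = -6*4² = -6*16 = -3*32 = -96)
I*(-38 + (k(-2)*(-3) + J(2*4))) = 4*(-38 + (-96*(-3) + 2*4)) = 4*(-38 + (288 + 8)) = 4*(-38 + 296) = 4*258 = 1032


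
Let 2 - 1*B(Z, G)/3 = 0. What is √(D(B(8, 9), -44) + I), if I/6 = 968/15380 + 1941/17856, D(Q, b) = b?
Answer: I*√39071754117790/953560 ≈ 6.5552*I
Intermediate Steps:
B(Z, G) = 6 (B(Z, G) = 6 - 3*0 = 6 + 0 = 6)
I = 3928099/3814240 (I = 6*(968/15380 + 1941/17856) = 6*(968*(1/15380) + 1941*(1/17856)) = 6*(242/3845 + 647/5952) = 6*(3928099/22885440) = 3928099/3814240 ≈ 1.0299)
√(D(B(8, 9), -44) + I) = √(-44 + 3928099/3814240) = √(-163898461/3814240) = I*√39071754117790/953560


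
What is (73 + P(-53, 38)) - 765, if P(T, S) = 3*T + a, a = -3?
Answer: -854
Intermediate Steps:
P(T, S) = -3 + 3*T (P(T, S) = 3*T - 3 = -3 + 3*T)
(73 + P(-53, 38)) - 765 = (73 + (-3 + 3*(-53))) - 765 = (73 + (-3 - 159)) - 765 = (73 - 162) - 765 = -89 - 765 = -854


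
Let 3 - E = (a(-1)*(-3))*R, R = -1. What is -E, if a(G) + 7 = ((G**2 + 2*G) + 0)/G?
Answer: -21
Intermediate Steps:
a(G) = -7 + (G**2 + 2*G)/G (a(G) = -7 + ((G**2 + 2*G) + 0)/G = -7 + (G**2 + 2*G)/G)
E = 21 (E = 3 - (-5 - 1)*(-3)*(-1) = 3 - (-6*(-3))*(-1) = 3 - 18*(-1) = 3 - 1*(-18) = 3 + 18 = 21)
-E = -1*21 = -21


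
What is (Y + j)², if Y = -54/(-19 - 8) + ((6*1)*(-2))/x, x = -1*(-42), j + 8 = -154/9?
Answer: 2172676/3969 ≈ 547.41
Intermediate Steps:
j = -226/9 (j = -8 - 154/9 = -226/9 ≈ -25.111)
x = 42
Y = 12/7 (Y = -54/(-19 - 8) + ((6*1)*(-2))/42 = -54/(-27) + (6*(-2))*(1/42) = -54*(-1/27) - 12*1/42 = 2 - 2/7 = 12/7 ≈ 1.7143)
(Y + j)² = (12/7 - 226/9)² = (-1474/63)² = 2172676/3969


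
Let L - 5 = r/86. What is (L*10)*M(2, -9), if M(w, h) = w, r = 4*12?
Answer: 4780/43 ≈ 111.16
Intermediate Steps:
r = 48
L = 239/43 (L = 5 + 48/86 = 5 + 48*(1/86) = 5 + 24/43 = 239/43 ≈ 5.5581)
(L*10)*M(2, -9) = ((239/43)*10)*2 = (2390/43)*2 = 4780/43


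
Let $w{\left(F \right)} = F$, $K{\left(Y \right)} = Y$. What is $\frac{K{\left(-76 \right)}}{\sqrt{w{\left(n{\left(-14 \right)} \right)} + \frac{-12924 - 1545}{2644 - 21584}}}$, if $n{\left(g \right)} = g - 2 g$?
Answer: $- \frac{152 \sqrt{1324043315}}{279629} \approx -19.779$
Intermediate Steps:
$n{\left(g \right)} = - g$
$\frac{K{\left(-76 \right)}}{\sqrt{w{\left(n{\left(-14 \right)} \right)} + \frac{-12924 - 1545}{2644 - 21584}}} = - \frac{76}{\sqrt{\left(-1\right) \left(-14\right) + \frac{-12924 - 1545}{2644 - 21584}}} = - \frac{76}{\sqrt{14 - \frac{14469}{-18940}}} = - \frac{76}{\sqrt{14 - - \frac{14469}{18940}}} = - \frac{76}{\sqrt{14 + \frac{14469}{18940}}} = - \frac{76}{\sqrt{\frac{279629}{18940}}} = - \frac{76}{\frac{1}{9470} \sqrt{1324043315}} = - 76 \frac{2 \sqrt{1324043315}}{279629} = - \frac{152 \sqrt{1324043315}}{279629}$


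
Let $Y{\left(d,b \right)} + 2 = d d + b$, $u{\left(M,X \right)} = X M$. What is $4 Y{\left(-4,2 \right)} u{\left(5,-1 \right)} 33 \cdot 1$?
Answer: $-10560$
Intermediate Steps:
$u{\left(M,X \right)} = M X$
$Y{\left(d,b \right)} = -2 + b + d^{2}$ ($Y{\left(d,b \right)} = -2 + \left(d d + b\right) = -2 + \left(d^{2} + b\right) = -2 + \left(b + d^{2}\right) = -2 + b + d^{2}$)
$4 Y{\left(-4,2 \right)} u{\left(5,-1 \right)} 33 \cdot 1 = 4 \left(-2 + 2 + \left(-4\right)^{2}\right) 5 \left(-1\right) 33 \cdot 1 = 4 \left(-2 + 2 + 16\right) \left(-5\right) 33 \cdot 1 = 4 \cdot 16 \left(-5\right) 33 \cdot 1 = 64 \left(-5\right) 33 \cdot 1 = \left(-320\right) 33 \cdot 1 = \left(-10560\right) 1 = -10560$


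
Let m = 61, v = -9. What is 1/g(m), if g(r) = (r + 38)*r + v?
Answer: 1/6030 ≈ 0.00016584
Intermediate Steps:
g(r) = -9 + r*(38 + r) (g(r) = (r + 38)*r - 9 = (38 + r)*r - 9 = r*(38 + r) - 9 = -9 + r*(38 + r))
1/g(m) = 1/(-9 + 61² + 38*61) = 1/(-9 + 3721 + 2318) = 1/6030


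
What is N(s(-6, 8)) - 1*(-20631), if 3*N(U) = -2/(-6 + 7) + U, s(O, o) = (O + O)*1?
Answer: 61879/3 ≈ 20626.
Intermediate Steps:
s(O, o) = 2*O (s(O, o) = (2*O)*1 = 2*O)
N(U) = -2/3 + U/3 (N(U) = (-2/(-6 + 7) + U)/3 = (-2/1 + U)/3 = (-2*1 + U)/3 = (-2 + U)/3 = -2/3 + U/3)
N(s(-6, 8)) - 1*(-20631) = (-2/3 + (2*(-6))/3) - 1*(-20631) = (-2/3 + (1/3)*(-12)) + 20631 = (-2/3 - 4) + 20631 = -14/3 + 20631 = 61879/3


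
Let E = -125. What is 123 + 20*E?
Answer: -2377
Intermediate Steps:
123 + 20*E = 123 + 20*(-125) = 123 - 2500 = -2377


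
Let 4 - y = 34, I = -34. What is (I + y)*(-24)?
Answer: 1536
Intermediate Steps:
y = -30 (y = 4 - 1*34 = 4 - 34 = -30)
(I + y)*(-24) = (-34 - 30)*(-24) = -64*(-24) = 1536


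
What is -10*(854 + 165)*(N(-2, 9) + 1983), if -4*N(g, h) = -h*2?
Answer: -20252625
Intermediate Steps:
N(g, h) = h/2 (N(g, h) = -(-h)*2/4 = -(-1)*h/2 = h/2)
-10*(854 + 165)*(N(-2, 9) + 1983) = -10*(854 + 165)*((½)*9 + 1983) = -10190*(9/2 + 1983) = -10190*3975/2 = -10*4050525/2 = -20252625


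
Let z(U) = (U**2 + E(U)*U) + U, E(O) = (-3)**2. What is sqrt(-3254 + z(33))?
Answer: I*sqrt(1835) ≈ 42.837*I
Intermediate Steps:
E(O) = 9
z(U) = U**2 + 10*U (z(U) = (U**2 + 9*U) + U = U**2 + 10*U)
sqrt(-3254 + z(33)) = sqrt(-3254 + 33*(10 + 33)) = sqrt(-3254 + 33*43) = sqrt(-3254 + 1419) = sqrt(-1835) = I*sqrt(1835)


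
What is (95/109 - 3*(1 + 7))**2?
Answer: 6355441/11881 ≈ 534.92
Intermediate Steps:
(95/109 - 3*(1 + 7))**2 = (95*(1/109) - 3*8)**2 = (95/109 - 24)**2 = (-2521/109)**2 = 6355441/11881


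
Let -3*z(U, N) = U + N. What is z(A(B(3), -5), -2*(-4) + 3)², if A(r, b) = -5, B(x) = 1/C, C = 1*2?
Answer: 4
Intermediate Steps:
C = 2
B(x) = ½ (B(x) = 1/2 = ½)
z(U, N) = -N/3 - U/3 (z(U, N) = -(U + N)/3 = -(N + U)/3 = -N/3 - U/3)
z(A(B(3), -5), -2*(-4) + 3)² = (-(-2*(-4) + 3)/3 - ⅓*(-5))² = (-(8 + 3)/3 + 5/3)² = (-⅓*11 + 5/3)² = (-11/3 + 5/3)² = (-2)² = 4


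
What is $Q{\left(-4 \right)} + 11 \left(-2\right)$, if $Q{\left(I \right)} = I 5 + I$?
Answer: $-46$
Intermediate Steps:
$Q{\left(I \right)} = 6 I$ ($Q{\left(I \right)} = 5 I + I = 6 I$)
$Q{\left(-4 \right)} + 11 \left(-2\right) = 6 \left(-4\right) + 11 \left(-2\right) = -24 - 22 = -46$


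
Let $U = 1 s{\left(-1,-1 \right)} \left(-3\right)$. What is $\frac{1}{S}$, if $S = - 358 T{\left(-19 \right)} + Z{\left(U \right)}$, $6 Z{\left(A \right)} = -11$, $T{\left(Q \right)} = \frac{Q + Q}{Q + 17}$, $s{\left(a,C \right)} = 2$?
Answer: $- \frac{6}{40823} \approx -0.00014698$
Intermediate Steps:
$U = -6$ ($U = 1 \cdot 2 \left(-3\right) = 2 \left(-3\right) = -6$)
$T{\left(Q \right)} = \frac{2 Q}{17 + Q}$
$Z{\left(A \right)} = - \frac{11}{6}$ ($Z{\left(A \right)} = \frac{1}{6} \left(-11\right) = - \frac{11}{6}$)
$S = - \frac{40823}{6}$ ($S = - 358 \cdot 2 \left(-19\right) \frac{1}{17 - 19} - \frac{11}{6} = - 358 \cdot 2 \left(-19\right) \frac{1}{-2} - \frac{11}{6} = - 358 \cdot 2 \left(-19\right) \left(- \frac{1}{2}\right) - \frac{11}{6} = \left(-358\right) 19 - \frac{11}{6} = -6802 - \frac{11}{6} = - \frac{40823}{6} \approx -6803.8$)
$\frac{1}{S} = \frac{1}{- \frac{40823}{6}} = - \frac{6}{40823}$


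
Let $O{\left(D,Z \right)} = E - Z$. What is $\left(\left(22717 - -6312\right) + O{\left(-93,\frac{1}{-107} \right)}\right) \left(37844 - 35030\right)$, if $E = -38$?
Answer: $\frac{8729134932}{107} \approx 8.1581 \cdot 10^{7}$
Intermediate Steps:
$O{\left(D,Z \right)} = -38 - Z$
$\left(\left(22717 - -6312\right) + O{\left(-93,\frac{1}{-107} \right)}\right) \left(37844 - 35030\right) = \left(\left(22717 - -6312\right) - \frac{4065}{107}\right) \left(37844 - 35030\right) = \left(\left(22717 + 6312\right) - \frac{4065}{107}\right) 2814 = \left(29029 + \left(-38 + \frac{1}{107}\right)\right) 2814 = \left(29029 - \frac{4065}{107}\right) 2814 = \frac{3102038}{107} \cdot 2814 = \frac{8729134932}{107}$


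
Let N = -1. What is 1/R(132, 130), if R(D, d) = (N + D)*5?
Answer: 1/655 ≈ 0.0015267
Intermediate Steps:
R(D, d) = -5 + 5*D (R(D, d) = (-1 + D)*5 = -5 + 5*D)
1/R(132, 130) = 1/(-5 + 5*132) = 1/(-5 + 660) = 1/655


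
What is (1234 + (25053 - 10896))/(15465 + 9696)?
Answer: 15391/25161 ≈ 0.61170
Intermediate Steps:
(1234 + (25053 - 10896))/(15465 + 9696) = (1234 + 14157)/25161 = 15391*(1/25161) = 15391/25161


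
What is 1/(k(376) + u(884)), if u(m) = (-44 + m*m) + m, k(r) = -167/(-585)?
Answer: 585/457643327 ≈ 1.2783e-6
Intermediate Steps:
k(r) = 167/585 (k(r) = -167*(-1/585) = 167/585)
u(m) = -44 + m + m**2 (u(m) = (-44 + m**2) + m = -44 + m + m**2)
1/(k(376) + u(884)) = 1/(167/585 + (-44 + 884 + 884**2)) = 1/(167/585 + (-44 + 884 + 781456)) = 1/(167/585 + 782296) = 1/(457643327/585) = 585/457643327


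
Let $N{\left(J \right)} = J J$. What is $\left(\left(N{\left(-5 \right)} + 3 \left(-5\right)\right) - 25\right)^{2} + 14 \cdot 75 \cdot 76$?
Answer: $80025$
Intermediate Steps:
$N{\left(J \right)} = J^{2}$
$\left(\left(N{\left(-5 \right)} + 3 \left(-5\right)\right) - 25\right)^{2} + 14 \cdot 75 \cdot 76 = \left(\left(\left(-5\right)^{2} + 3 \left(-5\right)\right) - 25\right)^{2} + 14 \cdot 75 \cdot 76 = \left(\left(25 - 15\right) - 25\right)^{2} + 1050 \cdot 76 = \left(10 - 25\right)^{2} + 79800 = \left(-15\right)^{2} + 79800 = 225 + 79800 = 80025$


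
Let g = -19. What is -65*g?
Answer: 1235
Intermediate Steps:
-65*g = -65*(-19) = 1235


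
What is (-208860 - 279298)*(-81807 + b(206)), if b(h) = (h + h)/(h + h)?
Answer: 39934253348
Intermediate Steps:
b(h) = 1 (b(h) = (2*h)/((2*h)) = (2*h)*(1/(2*h)) = 1)
(-208860 - 279298)*(-81807 + b(206)) = (-208860 - 279298)*(-81807 + 1) = -488158*(-81806) = 39934253348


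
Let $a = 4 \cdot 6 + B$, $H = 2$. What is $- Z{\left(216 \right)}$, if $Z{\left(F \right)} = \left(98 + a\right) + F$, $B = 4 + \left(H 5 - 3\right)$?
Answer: $-349$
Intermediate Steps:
$B = 11$ ($B = 4 + \left(2 \cdot 5 - 3\right) = 4 + \left(10 - 3\right) = 4 + 7 = 11$)
$a = 35$ ($a = 4 \cdot 6 + 11 = 24 + 11 = 35$)
$Z{\left(F \right)} = 133 + F$ ($Z{\left(F \right)} = \left(98 + 35\right) + F = 133 + F$)
$- Z{\left(216 \right)} = - (133 + 216) = \left(-1\right) 349 = -349$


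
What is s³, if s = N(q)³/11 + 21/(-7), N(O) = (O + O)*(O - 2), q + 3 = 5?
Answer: -27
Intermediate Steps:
q = 2 (q = -3 + 5 = 2)
N(O) = 2*O*(-2 + O) (N(O) = (2*O)*(-2 + O) = 2*O*(-2 + O))
s = -3 (s = (2*2*(-2 + 2))³/11 + 21/(-7) = (2*2*0)³*(1/11) + 21*(-⅐) = 0³*(1/11) - 3 = 0*(1/11) - 3 = 0 - 3 = -3)
s³ = (-3)³ = -27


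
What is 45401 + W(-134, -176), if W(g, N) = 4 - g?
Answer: 45539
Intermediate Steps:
45401 + W(-134, -176) = 45401 + (4 - 1*(-134)) = 45401 + (4 + 134) = 45401 + 138 = 45539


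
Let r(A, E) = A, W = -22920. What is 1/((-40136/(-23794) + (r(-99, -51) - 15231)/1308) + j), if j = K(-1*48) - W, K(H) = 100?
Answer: 2593546/59677406909 ≈ 4.3459e-5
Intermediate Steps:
j = 23020 (j = 100 - 1*(-22920) = 100 + 22920 = 23020)
1/((-40136/(-23794) + (r(-99, -51) - 15231)/1308) + j) = 1/((-40136/(-23794) + (-99 - 15231)/1308) + 23020) = 1/((-40136*(-1/23794) - 15330*1/1308) + 23020) = 1/((20068/11897 - 2555/218) + 23020) = 1/(-26022011/2593546 + 23020) = 1/(59677406909/2593546) = 2593546/59677406909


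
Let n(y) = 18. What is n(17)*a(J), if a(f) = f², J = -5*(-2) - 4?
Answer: 648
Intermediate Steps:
J = 6 (J = 10 - 4 = 6)
n(17)*a(J) = 18*6² = 18*36 = 648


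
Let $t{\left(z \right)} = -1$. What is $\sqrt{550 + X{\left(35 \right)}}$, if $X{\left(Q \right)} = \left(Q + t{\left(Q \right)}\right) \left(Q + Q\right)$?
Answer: $\sqrt{2930} \approx 54.129$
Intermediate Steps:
$X{\left(Q \right)} = 2 Q \left(-1 + Q\right)$ ($X{\left(Q \right)} = \left(Q - 1\right) \left(Q + Q\right) = \left(-1 + Q\right) 2 Q = 2 Q \left(-1 + Q\right)$)
$\sqrt{550 + X{\left(35 \right)}} = \sqrt{550 + 2 \cdot 35 \left(-1 + 35\right)} = \sqrt{550 + 2 \cdot 35 \cdot 34} = \sqrt{550 + 2380} = \sqrt{2930}$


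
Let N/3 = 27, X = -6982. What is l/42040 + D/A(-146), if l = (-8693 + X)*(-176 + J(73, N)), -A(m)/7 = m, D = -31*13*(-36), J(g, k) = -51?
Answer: 424642227/4296488 ≈ 98.835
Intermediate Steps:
N = 81 (N = 3*27 = 81)
D = 14508 (D = -403*(-36) = 14508)
A(m) = -7*m
l = 3558225 (l = (-8693 - 6982)*(-176 - 51) = -15675*(-227) = 3558225)
l/42040 + D/A(-146) = 3558225/42040 + 14508/((-7*(-146))) = 3558225*(1/42040) + 14508/1022 = 711645/8408 + 14508*(1/1022) = 711645/8408 + 7254/511 = 424642227/4296488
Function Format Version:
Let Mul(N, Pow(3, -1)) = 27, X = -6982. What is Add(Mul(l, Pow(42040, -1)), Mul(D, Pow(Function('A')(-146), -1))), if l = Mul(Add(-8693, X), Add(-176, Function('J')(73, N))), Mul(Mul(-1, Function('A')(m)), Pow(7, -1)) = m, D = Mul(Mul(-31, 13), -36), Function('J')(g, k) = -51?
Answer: Rational(424642227, 4296488) ≈ 98.835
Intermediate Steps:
N = 81 (N = Mul(3, 27) = 81)
D = 14508 (D = Mul(-403, -36) = 14508)
Function('A')(m) = Mul(-7, m)
l = 3558225 (l = Mul(Add(-8693, -6982), Add(-176, -51)) = Mul(-15675, -227) = 3558225)
Add(Mul(l, Pow(42040, -1)), Mul(D, Pow(Function('A')(-146), -1))) = Add(Mul(3558225, Pow(42040, -1)), Mul(14508, Pow(Mul(-7, -146), -1))) = Add(Mul(3558225, Rational(1, 42040)), Mul(14508, Pow(1022, -1))) = Add(Rational(711645, 8408), Mul(14508, Rational(1, 1022))) = Add(Rational(711645, 8408), Rational(7254, 511)) = Rational(424642227, 4296488)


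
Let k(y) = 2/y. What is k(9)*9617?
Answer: 19234/9 ≈ 2137.1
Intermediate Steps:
k(9)*9617 = (2/9)*9617 = 19234/9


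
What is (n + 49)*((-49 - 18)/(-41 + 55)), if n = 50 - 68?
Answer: -2077/14 ≈ -148.36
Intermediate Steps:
n = -18
(n + 49)*((-49 - 18)/(-41 + 55)) = (-18 + 49)*((-49 - 18)/(-41 + 55)) = 31*(-67/14) = -2077/14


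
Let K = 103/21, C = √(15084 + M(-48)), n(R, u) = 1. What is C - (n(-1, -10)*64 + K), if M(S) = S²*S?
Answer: -1447/21 + 6*I*√2653 ≈ -68.905 + 309.04*I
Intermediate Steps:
M(S) = S³
C = 6*I*√2653 (C = √(15084 + (-48)³) = √(15084 - 110592) = √(-95508) = 6*I*√2653 ≈ 309.04*I)
K = 103/21 (K = 103*(1/21) = 103/21 ≈ 4.9048)
C - (n(-1, -10)*64 + K) = 6*I*√2653 - (1*64 + 103/21) = 6*I*√2653 - (64 + 103/21) = 6*I*√2653 - 1*1447/21 = 6*I*√2653 - 1447/21 = -1447/21 + 6*I*√2653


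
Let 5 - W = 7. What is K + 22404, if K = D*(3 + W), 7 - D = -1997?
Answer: 24408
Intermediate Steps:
W = -2 (W = 5 - 1*7 = 5 - 7 = -2)
D = 2004 (D = 7 - 1*(-1997) = 7 + 1997 = 2004)
K = 2004 (K = 2004*(3 - 2) = 2004*1 = 2004)
K + 22404 = 2004 + 22404 = 24408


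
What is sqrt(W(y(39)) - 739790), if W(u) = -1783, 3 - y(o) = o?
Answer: 3*I*sqrt(82397) ≈ 861.15*I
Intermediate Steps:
y(o) = 3 - o
sqrt(W(y(39)) - 739790) = sqrt(-1783 - 739790) = sqrt(-741573) = 3*I*sqrt(82397)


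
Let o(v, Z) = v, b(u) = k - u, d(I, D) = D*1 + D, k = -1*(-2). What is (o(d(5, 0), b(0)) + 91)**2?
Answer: 8281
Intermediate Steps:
k = 2
d(I, D) = 2*D (d(I, D) = D + D = 2*D)
b(u) = 2 - u
(o(d(5, 0), b(0)) + 91)**2 = (2*0 + 91)**2 = (0 + 91)**2 = 91**2 = 8281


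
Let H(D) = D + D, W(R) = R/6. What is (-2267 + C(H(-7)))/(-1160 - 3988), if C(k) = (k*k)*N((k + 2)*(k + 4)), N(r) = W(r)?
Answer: -551/1716 ≈ -0.32110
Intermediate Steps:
W(R) = R/6 (W(R) = R*(⅙) = R/6)
H(D) = 2*D
N(r) = r/6
C(k) = k²*(2 + k)*(4 + k)/6 (C(k) = (k*k)*(((k + 2)*(k + 4))/6) = k²*(((2 + k)*(4 + k))/6) = k²*((2 + k)*(4 + k)/6) = k²*(2 + k)*(4 + k)/6)
(-2267 + C(H(-7)))/(-1160 - 3988) = (-2267 + (2*(-7))²*(8 + (2*(-7))² + 6*(2*(-7)))/6)/(-1160 - 3988) = (-2267 + (⅙)*(-14)²*(8 + (-14)² + 6*(-14)))/(-5148) = (-2267 + (⅙)*196*(8 + 196 - 84))*(-1/5148) = (-2267 + (⅙)*196*120)*(-1/5148) = (-2267 + 3920)*(-1/5148) = 1653*(-1/5148) = -551/1716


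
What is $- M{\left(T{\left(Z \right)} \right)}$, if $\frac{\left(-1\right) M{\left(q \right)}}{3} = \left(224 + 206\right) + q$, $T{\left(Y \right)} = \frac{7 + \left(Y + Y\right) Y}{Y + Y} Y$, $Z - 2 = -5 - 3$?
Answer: $\frac{2817}{2} \approx 1408.5$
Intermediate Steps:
$Z = -6$ ($Z = 2 - 8 = -6$)
$T{\left(Y \right)} = \frac{7}{2} + Y^{2}$ ($T{\left(Y \right)} = \frac{7 + 2 Y Y}{2 Y} Y = \left(7 + 2 Y^{2}\right) \frac{1}{2 Y} Y = \frac{7 + 2 Y^{2}}{2 Y} Y = \frac{7}{2} + Y^{2}$)
$M{\left(q \right)} = -1290 - 3 q$ ($M{\left(q \right)} = - 3 \left(\left(224 + 206\right) + q\right) = - 3 \left(430 + q\right) = -1290 - 3 q$)
$- M{\left(T{\left(Z \right)} \right)} = - (-1290 - 3 \left(\frac{7}{2} + \left(-6\right)^{2}\right)) = - (-1290 - 3 \left(\frac{7}{2} + 36\right)) = - (-1290 - \frac{237}{2}) = \left(-1\right) \left(- \frac{2817}{2}\right) = \frac{2817}{2}$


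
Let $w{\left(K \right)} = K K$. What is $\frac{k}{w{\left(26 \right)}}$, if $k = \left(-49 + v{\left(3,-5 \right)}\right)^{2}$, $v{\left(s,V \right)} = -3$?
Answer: $4$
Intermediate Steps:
$w{\left(K \right)} = K^{2}$
$k = 2704$ ($k = \left(-49 - 3\right)^{2} = \left(-52\right)^{2} = 2704$)
$\frac{k}{w{\left(26 \right)}} = \frac{2704}{26^{2}} = \frac{2704}{676} = 2704 \cdot \frac{1}{676} = 4$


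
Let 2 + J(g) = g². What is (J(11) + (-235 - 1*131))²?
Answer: 61009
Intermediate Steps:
J(g) = -2 + g²
(J(11) + (-235 - 1*131))² = ((-2 + 11²) + (-235 - 1*131))² = ((-2 + 121) + (-235 - 131))² = (119 - 366)² = (-247)² = 61009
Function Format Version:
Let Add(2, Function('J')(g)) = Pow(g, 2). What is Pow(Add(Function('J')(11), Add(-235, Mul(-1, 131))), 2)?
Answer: 61009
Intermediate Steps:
Function('J')(g) = Add(-2, Pow(g, 2))
Pow(Add(Function('J')(11), Add(-235, Mul(-1, 131))), 2) = Pow(Add(Add(-2, Pow(11, 2)), Add(-235, Mul(-1, 131))), 2) = Pow(Add(Add(-2, 121), Add(-235, -131)), 2) = Pow(Add(119, -366), 2) = Pow(-247, 2) = 61009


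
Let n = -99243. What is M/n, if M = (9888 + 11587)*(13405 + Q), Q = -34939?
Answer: 154147550/33081 ≈ 4659.7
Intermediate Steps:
M = -462442650 (M = (9888 + 11587)*(13405 - 34939) = 21475*(-21534) = -462442650)
M/n = -462442650/(-99243) = -462442650*(-1/99243) = 154147550/33081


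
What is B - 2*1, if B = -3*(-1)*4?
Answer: 10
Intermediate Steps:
B = 12 (B = 3*4 = 12)
B - 2*1 = 12 - 2*1 = 12 - 2 = 10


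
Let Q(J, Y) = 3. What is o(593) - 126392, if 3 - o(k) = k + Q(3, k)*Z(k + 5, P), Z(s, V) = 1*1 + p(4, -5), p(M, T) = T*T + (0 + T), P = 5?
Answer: -127045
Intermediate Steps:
p(M, T) = T + T² (p(M, T) = T² + T = T + T²)
Z(s, V) = 21 (Z(s, V) = 1*1 - 5*(1 - 5) = 1 - 5*(-4) = 1 + 20 = 21)
o(k) = -60 - k (o(k) = 3 - (k + 3*21) = 3 - (k + 63) = 3 - (63 + k) = 3 + (-63 - k) = -60 - k)
o(593) - 126392 = (-60 - 1*593) - 126392 = (-60 - 593) - 126392 = -653 - 126392 = -127045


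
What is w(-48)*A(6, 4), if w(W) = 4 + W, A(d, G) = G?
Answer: -176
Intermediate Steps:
w(-48)*A(6, 4) = (4 - 48)*4 = -44*4 = -176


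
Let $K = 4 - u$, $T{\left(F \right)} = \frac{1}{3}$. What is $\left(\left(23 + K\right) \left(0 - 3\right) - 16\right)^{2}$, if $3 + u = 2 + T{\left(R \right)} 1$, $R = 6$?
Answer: $9801$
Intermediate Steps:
$T{\left(F \right)} = \frac{1}{3}$
$u = - \frac{2}{3}$ ($u = -3 + \left(2 + \frac{1}{3} \cdot 1\right) = -3 + \left(2 + \frac{1}{3}\right) = -3 + \frac{7}{3} = - \frac{2}{3} \approx -0.66667$)
$K = \frac{14}{3}$ ($K = 4 - - \frac{2}{3} = 4 + \frac{2}{3} = \frac{14}{3} \approx 4.6667$)
$\left(\left(23 + K\right) \left(0 - 3\right) - 16\right)^{2} = \left(\left(23 + \frac{14}{3}\right) \left(0 - 3\right) - 16\right)^{2} = \left(\frac{83}{3} \left(-3\right) - 16\right)^{2} = \left(-83 - 16\right)^{2} = \left(-99\right)^{2} = 9801$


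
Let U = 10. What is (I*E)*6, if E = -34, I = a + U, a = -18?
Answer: 1632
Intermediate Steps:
I = -8 (I = -18 + 10 = -8)
(I*E)*6 = -8*(-34)*6 = 272*6 = 1632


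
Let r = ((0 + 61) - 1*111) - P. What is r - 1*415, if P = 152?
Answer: -617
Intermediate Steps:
r = -202 (r = ((0 + 61) - 1*111) - 1*152 = (61 - 111) - 152 = -50 - 152 = -202)
r - 1*415 = -202 - 1*415 = -202 - 415 = -617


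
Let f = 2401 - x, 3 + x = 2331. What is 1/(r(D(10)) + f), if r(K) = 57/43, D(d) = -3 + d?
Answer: 43/3196 ≈ 0.013454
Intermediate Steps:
x = 2328 (x = -3 + 2331 = 2328)
r(K) = 57/43 (r(K) = 57*(1/43) = 57/43)
f = 73 (f = 2401 - 1*2328 = 2401 - 2328 = 73)
1/(r(D(10)) + f) = 1/(57/43 + 73) = 1/(3196/43) = 43/3196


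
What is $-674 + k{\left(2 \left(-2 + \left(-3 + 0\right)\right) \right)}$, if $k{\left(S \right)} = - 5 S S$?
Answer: $-1174$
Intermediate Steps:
$k{\left(S \right)} = - 5 S^{2}$
$-674 + k{\left(2 \left(-2 + \left(-3 + 0\right)\right) \right)} = -674 - 5 \left(2 \left(-2 + \left(-3 + 0\right)\right)\right)^{2} = -674 - 5 \left(2 \left(-2 - 3\right)\right)^{2} = -674 - 5 \left(2 \left(-5\right)\right)^{2} = -674 - 5 \left(-10\right)^{2} = -674 - 500 = -1174$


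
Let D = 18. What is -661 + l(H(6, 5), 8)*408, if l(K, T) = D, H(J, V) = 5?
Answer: 6683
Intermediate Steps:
l(K, T) = 18
-661 + l(H(6, 5), 8)*408 = -661 + 18*408 = -661 + 7344 = 6683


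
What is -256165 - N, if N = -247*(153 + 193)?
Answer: -170703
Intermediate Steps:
N = -85462 (N = -247*346 = -85462)
-256165 - N = -256165 - 1*(-85462) = -256165 + 85462 = -170703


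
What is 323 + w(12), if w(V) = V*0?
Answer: 323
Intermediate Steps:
w(V) = 0
323 + w(12) = 323 + 0 = 323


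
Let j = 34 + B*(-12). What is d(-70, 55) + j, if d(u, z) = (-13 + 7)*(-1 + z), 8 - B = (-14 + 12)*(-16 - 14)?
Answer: 334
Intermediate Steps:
B = -52 (B = 8 - (-14 + 12)*(-16 - 14) = 8 - (-2)*(-30) = 8 - 1*60 = 8 - 60 = -52)
j = 658 (j = 34 - 52*(-12) = 34 + 624 = 658)
d(u, z) = 6 - 6*z (d(u, z) = -6*(-1 + z) = 6 - 6*z)
d(-70, 55) + j = (6 - 6*55) + 658 = (6 - 330) + 658 = -324 + 658 = 334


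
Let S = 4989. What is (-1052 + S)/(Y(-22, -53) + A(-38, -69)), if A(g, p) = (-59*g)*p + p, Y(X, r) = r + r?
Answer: -3937/154873 ≈ -0.025421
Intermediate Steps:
Y(X, r) = 2*r
A(g, p) = p - 59*g*p (A(g, p) = -59*g*p + p = p - 59*g*p)
(-1052 + S)/(Y(-22, -53) + A(-38, -69)) = (-1052 + 4989)/(2*(-53) - 69*(1 - 59*(-38))) = 3937/(-106 - 69*(1 + 2242)) = 3937/(-106 - 69*2243) = 3937/(-106 - 154767) = 3937/(-154873) = 3937*(-1/154873) = -3937/154873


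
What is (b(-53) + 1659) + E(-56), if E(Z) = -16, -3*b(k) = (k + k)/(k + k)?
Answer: 4928/3 ≈ 1642.7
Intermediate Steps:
b(k) = -1/3 (b(k) = -(k + k)/(3*(k + k)) = -2*k/(3*(2*k)) = -2*k*1/(2*k)/3 = -1/3*1 = -1/3)
(b(-53) + 1659) + E(-56) = (-1/3 + 1659) - 16 = 4976/3 - 16 = 4928/3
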